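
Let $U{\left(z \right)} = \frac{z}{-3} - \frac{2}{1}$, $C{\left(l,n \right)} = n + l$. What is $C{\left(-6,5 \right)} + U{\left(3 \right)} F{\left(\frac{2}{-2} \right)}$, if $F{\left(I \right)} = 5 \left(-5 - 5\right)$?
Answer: $149$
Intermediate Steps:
$C{\left(l,n \right)} = l + n$
$F{\left(I \right)} = -50$ ($F{\left(I \right)} = 5 \left(-10\right) = -50$)
$U{\left(z \right)} = -2 - \frac{z}{3}$ ($U{\left(z \right)} = z \left(- \frac{1}{3}\right) - 2 = - \frac{z}{3} - 2 = -2 - \frac{z}{3}$)
$C{\left(-6,5 \right)} + U{\left(3 \right)} F{\left(\frac{2}{-2} \right)} = \left(-6 + 5\right) + \left(-2 - 1\right) \left(-50\right) = -1 + \left(-2 - 1\right) \left(-50\right) = -1 - -150 = -1 + 150 = 149$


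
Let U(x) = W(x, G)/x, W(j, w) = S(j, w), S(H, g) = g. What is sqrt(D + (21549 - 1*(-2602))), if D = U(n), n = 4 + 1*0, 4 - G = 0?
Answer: 2*sqrt(6038) ≈ 155.41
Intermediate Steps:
G = 4 (G = 4 - 1*0 = 4 + 0 = 4)
n = 4 (n = 4 + 0 = 4)
W(j, w) = w
U(x) = 4/x
D = 1 (D = 4/4 = 4*(1/4) = 1)
sqrt(D + (21549 - 1*(-2602))) = sqrt(1 + (21549 - 1*(-2602))) = sqrt(1 + (21549 + 2602)) = sqrt(1 + 24151) = sqrt(24152) = 2*sqrt(6038)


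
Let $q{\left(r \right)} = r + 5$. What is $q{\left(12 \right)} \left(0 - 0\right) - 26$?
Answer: $-26$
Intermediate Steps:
$q{\left(r \right)} = 5 + r$
$q{\left(12 \right)} \left(0 - 0\right) - 26 = \left(5 + 12\right) \left(0 - 0\right) - 26 = 17 \left(0 + 0\right) - 26 = 17 \cdot 0 - 26 = 0 - 26 = -26$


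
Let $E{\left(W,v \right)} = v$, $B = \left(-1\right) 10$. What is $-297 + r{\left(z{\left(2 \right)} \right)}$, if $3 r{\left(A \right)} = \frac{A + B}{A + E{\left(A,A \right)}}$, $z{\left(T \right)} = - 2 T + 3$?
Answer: $- \frac{1771}{6} \approx -295.17$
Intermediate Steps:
$B = -10$
$z{\left(T \right)} = 3 - 2 T$
$r{\left(A \right)} = \frac{-10 + A}{6 A}$ ($r{\left(A \right)} = \frac{\left(A - 10\right) \frac{1}{A + A}}{3} = \frac{\left(-10 + A\right) \frac{1}{2 A}}{3} = \frac{\frac{1}{2} \frac{1}{A} \left(-10 + A\right)}{3} = \frac{-10 + A}{6 A}$)
$-297 + r{\left(z{\left(2 \right)} \right)} = -297 + \frac{-10 + \left(3 - 4\right)}{6 \left(3 - 4\right)} = -297 + \frac{-10 - 1}{6 \left(-1\right)} = -297 + \frac{1}{6} \left(-1\right) \left(-11\right) = -297 + \frac{11}{6} = - \frac{1771}{6}$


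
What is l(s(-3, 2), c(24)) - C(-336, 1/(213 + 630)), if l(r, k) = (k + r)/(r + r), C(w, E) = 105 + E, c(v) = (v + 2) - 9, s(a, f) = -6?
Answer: -357155/3372 ≈ -105.92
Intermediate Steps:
c(v) = -7 + v (c(v) = (2 + v) - 9 = -7 + v)
l(r, k) = (k + r)/(2*r) (l(r, k) = (k + r)/((2*r)) = (k + r)*(1/(2*r)) = (k + r)/(2*r))
l(s(-3, 2), c(24)) - C(-336, 1/(213 + 630)) = (1/2)*((-7 + 24) - 6)/(-6) - (105 + 1/(213 + 630)) = (1/2)*(-1/6)*(17 - 6) - (105 + 1/843) = (1/2)*(-1/6)*11 - (105 + 1/843) = -11/12 - 1*88516/843 = -11/12 - 88516/843 = -357155/3372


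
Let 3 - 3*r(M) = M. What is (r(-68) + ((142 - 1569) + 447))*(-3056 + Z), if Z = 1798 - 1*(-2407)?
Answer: -1098827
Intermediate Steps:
r(M) = 1 - M/3
Z = 4205 (Z = 1798 + 2407 = 4205)
(r(-68) + ((142 - 1569) + 447))*(-3056 + Z) = ((1 - ⅓*(-68)) + ((142 - 1569) + 447))*(-3056 + 4205) = ((1 + 68/3) + (-1427 + 447))*1149 = (71/3 - 980)*1149 = -2869/3*1149 = -1098827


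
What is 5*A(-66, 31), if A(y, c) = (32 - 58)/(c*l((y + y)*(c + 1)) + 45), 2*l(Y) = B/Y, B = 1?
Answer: -1098240/380129 ≈ -2.8891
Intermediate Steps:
l(Y) = 1/(2*Y) (l(Y) = (1/Y)/2 = 1/(2*Y))
A(y, c) = -26/(45 + c/(4*y*(1 + c))) (A(y, c) = (32 - 58)/(c*(1/(2*(((y + y)*(c + 1))))) + 45) = -26/(c*(1/(2*(((2*y)*(1 + c))))) + 45) = -26/(c*(1/(2*((2*y*(1 + c))))) + 45) = -26/(c*((1/(2*y*(1 + c)))/2) + 45) = -26/(c*(1/(4*y*(1 + c))) + 45) = -26/(c/(4*y*(1 + c)) + 45) = -26/(45 + c/(4*y*(1 + c))))
5*A(-66, 31) = 5*(-104*(-66)*(1 + 31)/(31 + 180*(-66)*(1 + 31))) = 5*(-104*(-66)*32/(31 + 180*(-66)*32)) = 5*(-104*(-66)*32/(31 - 380160)) = 5*(-104*(-66)*32/(-380129)) = 5*(-104*(-66)*(-1/380129)*32) = 5*(-219648/380129) = -1098240/380129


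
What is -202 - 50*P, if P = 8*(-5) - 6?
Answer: 2098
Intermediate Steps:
P = -46 (P = -40 - 6 = -46)
-202 - 50*P = -202 - 50*(-46) = -202 + 2300 = 2098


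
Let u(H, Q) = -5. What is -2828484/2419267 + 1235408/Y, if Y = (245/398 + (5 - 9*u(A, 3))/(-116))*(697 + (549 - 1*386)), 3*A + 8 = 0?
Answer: 4311417298390264/553951661325 ≈ 7783.0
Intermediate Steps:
A = -8/3 (A = -8/3 + (1/3)*0 = -8/3 + 0 = -8/3 ≈ -2.6667)
Y = 915900/5771 (Y = (245/398 + (5 - 9*(-5))/(-116))*(697 + (549 - 1*386)) = (245*(1/398) + (5 + 45)*(-1/116))*(697 + (549 - 386)) = (245/398 + 50*(-1/116))*(697 + 163) = (245/398 - 25/58)*860 = (1065/5771)*860 = 915900/5771 ≈ 158.71)
-2828484/2419267 + 1235408/Y = -2828484/2419267 + 1235408/(915900/5771) = -2828484*1/2419267 + 1235408*(5771/915900) = -2828484/2419267 + 1782384892/228975 = 4311417298390264/553951661325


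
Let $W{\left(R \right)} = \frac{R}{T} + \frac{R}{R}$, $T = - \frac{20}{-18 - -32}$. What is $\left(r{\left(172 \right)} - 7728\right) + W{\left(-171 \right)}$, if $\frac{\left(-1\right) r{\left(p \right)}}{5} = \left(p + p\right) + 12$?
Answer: $- \frac{93873}{10} \approx -9387.3$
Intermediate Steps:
$T = - \frac{10}{7}$ ($T = - \frac{20}{-18 + 32} = - \frac{20}{14} = \left(-20\right) \frac{1}{14} = - \frac{10}{7} \approx -1.4286$)
$r{\left(p \right)} = -60 - 10 p$ ($r{\left(p \right)} = - 5 \left(\left(p + p\right) + 12\right) = - 5 \left(2 p + 12\right) = - 5 \left(12 + 2 p\right) = -60 - 10 p$)
$W{\left(R \right)} = 1 - \frac{7 R}{10}$ ($W{\left(R \right)} = \frac{R}{- \frac{10}{7}} + \frac{R}{R} = R \left(- \frac{7}{10}\right) + 1 = - \frac{7 R}{10} + 1 = 1 - \frac{7 R}{10}$)
$\left(r{\left(172 \right)} - 7728\right) + W{\left(-171 \right)} = \left(\left(-60 - 1720\right) - 7728\right) + \left(1 - - \frac{1197}{10}\right) = \left(\left(-60 - 1720\right) - 7728\right) + \left(1 + \frac{1197}{10}\right) = \left(-1780 - 7728\right) + \frac{1207}{10} = -9508 + \frac{1207}{10} = - \frac{93873}{10}$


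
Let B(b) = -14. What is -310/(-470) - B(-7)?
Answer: 689/47 ≈ 14.660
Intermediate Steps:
-310/(-470) - B(-7) = -310/(-470) - 1*(-14) = -310*(-1/470) + 14 = 31/47 + 14 = 689/47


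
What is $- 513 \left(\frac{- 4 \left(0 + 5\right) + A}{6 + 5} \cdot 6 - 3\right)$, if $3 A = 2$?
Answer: $\frac{76437}{11} \approx 6948.8$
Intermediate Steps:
$A = \frac{2}{3}$ ($A = \frac{1}{3} \cdot 2 = \frac{2}{3} \approx 0.66667$)
$- 513 \left(\frac{- 4 \left(0 + 5\right) + A}{6 + 5} \cdot 6 - 3\right) = - 513 \left(\frac{- 4 \left(0 + 5\right) + \frac{2}{3}}{6 + 5} \cdot 6 - 3\right) = - 513 \left(\frac{\left(-4\right) 5 + \frac{2}{3}}{11} \cdot 6 - 3\right) = - 513 \left(\left(-20 + \frac{2}{3}\right) \frac{1}{11} \cdot 6 - 3\right) = - 513 \left(\left(- \frac{58}{3}\right) \frac{1}{11} \cdot 6 - 3\right) = - 513 \left(\left(- \frac{58}{33}\right) 6 - 3\right) = - 513 \left(- \frac{116}{11} - 3\right) = \left(-513\right) \left(- \frac{149}{11}\right) = \frac{76437}{11}$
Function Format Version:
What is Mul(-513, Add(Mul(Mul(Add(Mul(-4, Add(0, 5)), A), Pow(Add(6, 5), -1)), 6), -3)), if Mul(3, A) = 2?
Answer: Rational(76437, 11) ≈ 6948.8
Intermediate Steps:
A = Rational(2, 3) (A = Mul(Rational(1, 3), 2) = Rational(2, 3) ≈ 0.66667)
Mul(-513, Add(Mul(Mul(Add(Mul(-4, Add(0, 5)), A), Pow(Add(6, 5), -1)), 6), -3)) = Mul(-513, Add(Mul(Mul(Add(Mul(-4, Add(0, 5)), Rational(2, 3)), Pow(Add(6, 5), -1)), 6), -3)) = Mul(-513, Add(Mul(Mul(Add(Mul(-4, 5), Rational(2, 3)), Pow(11, -1)), 6), -3)) = Mul(-513, Add(Mul(Mul(Add(-20, Rational(2, 3)), Rational(1, 11)), 6), -3)) = Mul(-513, Add(Mul(Mul(Rational(-58, 3), Rational(1, 11)), 6), -3)) = Mul(-513, Add(Mul(Rational(-58, 33), 6), -3)) = Mul(-513, Add(Rational(-116, 11), -3)) = Mul(-513, Rational(-149, 11)) = Rational(76437, 11)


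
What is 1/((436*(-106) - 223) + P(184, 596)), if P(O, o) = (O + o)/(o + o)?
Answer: -298/13838627 ≈ -2.1534e-5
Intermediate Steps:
P(O, o) = (O + o)/(2*o) (P(O, o) = (O + o)/((2*o)) = (O + o)*(1/(2*o)) = (O + o)/(2*o))
1/((436*(-106) - 223) + P(184, 596)) = 1/((436*(-106) - 223) + (1/2)*(184 + 596)/596) = 1/((-46216 - 223) + (1/2)*(1/596)*780) = 1/(-46439 + 195/298) = 1/(-13838627/298) = -298/13838627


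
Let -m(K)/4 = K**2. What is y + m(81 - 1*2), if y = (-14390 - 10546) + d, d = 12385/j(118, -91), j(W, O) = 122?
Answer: -6075415/122 ≈ -49799.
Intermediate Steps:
d = 12385/122 ≈ 101.52
m(K) = -4*K**2
y = -3029807/122 (y = (-14390 - 10546) + 12385/122 = -24936 + 12385/122 = -3029807/122 ≈ -24834.)
y + m(81 - 1*2) = -3029807/122 - 4*(81 - 1*2)**2 = -3029807/122 - 4*(81 - 2)**2 = -3029807/122 - 4*79**2 = -3029807/122 - 4*6241 = -3029807/122 - 24964 = -6075415/122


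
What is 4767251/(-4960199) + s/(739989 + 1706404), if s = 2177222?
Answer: -863115088465/12134596112207 ≈ -0.071128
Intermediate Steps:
4767251/(-4960199) + s/(739989 + 1706404) = 4767251/(-4960199) + 2177222/(739989 + 1706404) = 4767251*(-1/4960199) + 2177222/2446393 = -4767251/4960199 + 2177222*(1/2446393) = -4767251/4960199 + 2177222/2446393 = -863115088465/12134596112207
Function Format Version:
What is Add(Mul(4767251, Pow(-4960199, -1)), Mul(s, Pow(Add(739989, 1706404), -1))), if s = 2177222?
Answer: Rational(-863115088465, 12134596112207) ≈ -0.071128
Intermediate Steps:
Add(Mul(4767251, Pow(-4960199, -1)), Mul(s, Pow(Add(739989, 1706404), -1))) = Add(Mul(4767251, Pow(-4960199, -1)), Mul(2177222, Pow(Add(739989, 1706404), -1))) = Add(Mul(4767251, Rational(-1, 4960199)), Mul(2177222, Pow(2446393, -1))) = Add(Rational(-4767251, 4960199), Mul(2177222, Rational(1, 2446393))) = Add(Rational(-4767251, 4960199), Rational(2177222, 2446393)) = Rational(-863115088465, 12134596112207)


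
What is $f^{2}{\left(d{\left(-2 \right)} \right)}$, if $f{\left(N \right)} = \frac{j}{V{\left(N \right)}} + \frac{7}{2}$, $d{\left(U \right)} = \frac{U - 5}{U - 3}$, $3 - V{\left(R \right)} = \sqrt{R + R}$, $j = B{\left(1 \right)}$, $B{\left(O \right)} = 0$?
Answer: $\frac{49}{4} \approx 12.25$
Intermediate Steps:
$j = 0$
$V{\left(R \right)} = 3 - \sqrt{2} \sqrt{R}$ ($V{\left(R \right)} = 3 - \sqrt{R + R} = 3 - \sqrt{2 R} = 3 - \sqrt{2} \sqrt{R}$)
$d{\left(U \right)} = \frac{-5 + U}{-3 + U}$
$f{\left(N \right)} = \frac{7}{2}$ ($f{\left(N \right)} = \frac{0}{3 - \sqrt{2} \sqrt{N}} + \frac{7}{2} = 0 + 7 \cdot \frac{1}{2} = 0 + \frac{7}{2} = \frac{7}{2}$)
$f^{2}{\left(d{\left(-2 \right)} \right)} = \left(\frac{7}{2}\right)^{2} = \frac{49}{4}$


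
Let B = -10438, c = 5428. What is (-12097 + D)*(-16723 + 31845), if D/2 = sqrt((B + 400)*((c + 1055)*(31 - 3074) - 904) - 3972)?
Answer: -182930834 + 90732*sqrt(22004046178) ≈ 1.3276e+10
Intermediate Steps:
D = 6*sqrt(22004046178) (D = 2*sqrt((-10438 + 400)*((5428 + 1055)*(31 - 3074) - 904) - 3972) = 2*sqrt(-10038*(6483*(-3043) - 904) - 3972) = 2*sqrt(-10038*(-19727769 - 904) - 3972) = 2*sqrt(-10038*(-19728673) - 3972) = 2*sqrt(198036419574 - 3972) = 2*sqrt(198036415602) = 2*(3*sqrt(22004046178)) = 6*sqrt(22004046178) ≈ 8.9003e+5)
(-12097 + D)*(-16723 + 31845) = (-12097 + 6*sqrt(22004046178))*(-16723 + 31845) = (-12097 + 6*sqrt(22004046178))*15122 = -182930834 + 90732*sqrt(22004046178)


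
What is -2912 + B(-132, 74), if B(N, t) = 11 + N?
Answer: -3033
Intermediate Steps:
-2912 + B(-132, 74) = -2912 + (11 - 132) = -2912 - 121 = -3033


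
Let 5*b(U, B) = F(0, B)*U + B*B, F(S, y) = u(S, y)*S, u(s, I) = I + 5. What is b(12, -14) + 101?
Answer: 701/5 ≈ 140.20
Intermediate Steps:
u(s, I) = 5 + I
F(S, y) = S*(5 + y) (F(S, y) = (5 + y)*S = S*(5 + y))
b(U, B) = B²/5 (b(U, B) = ((0*(5 + B))*U + B*B)/5 = (0*U + B²)/5 = (0 + B²)/5 = B²/5)
b(12, -14) + 101 = (⅕)*(-14)² + 101 = (⅕)*196 + 101 = 196/5 + 101 = 701/5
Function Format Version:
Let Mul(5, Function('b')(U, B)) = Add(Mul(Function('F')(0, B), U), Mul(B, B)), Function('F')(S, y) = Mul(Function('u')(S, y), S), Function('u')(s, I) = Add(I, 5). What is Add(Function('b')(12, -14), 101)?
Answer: Rational(701, 5) ≈ 140.20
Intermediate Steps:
Function('u')(s, I) = Add(5, I)
Function('F')(S, y) = Mul(S, Add(5, y)) (Function('F')(S, y) = Mul(Add(5, y), S) = Mul(S, Add(5, y)))
Function('b')(U, B) = Mul(Rational(1, 5), Pow(B, 2)) (Function('b')(U, B) = Mul(Rational(1, 5), Add(Mul(Mul(0, Add(5, B)), U), Mul(B, B))) = Mul(Rational(1, 5), Add(Mul(0, U), Pow(B, 2))) = Mul(Rational(1, 5), Add(0, Pow(B, 2))) = Mul(Rational(1, 5), Pow(B, 2)))
Add(Function('b')(12, -14), 101) = Add(Mul(Rational(1, 5), Pow(-14, 2)), 101) = Add(Mul(Rational(1, 5), 196), 101) = Add(Rational(196, 5), 101) = Rational(701, 5)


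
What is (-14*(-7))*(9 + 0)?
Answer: 882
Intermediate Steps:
(-14*(-7))*(9 + 0) = 98*9 = 882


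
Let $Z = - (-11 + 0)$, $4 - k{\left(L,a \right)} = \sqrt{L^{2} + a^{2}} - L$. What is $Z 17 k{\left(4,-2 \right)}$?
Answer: $1496 - 374 \sqrt{5} \approx 659.71$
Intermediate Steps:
$k{\left(L,a \right)} = 4 + L - \sqrt{L^{2} + a^{2}}$ ($k{\left(L,a \right)} = 4 - \left(\sqrt{L^{2} + a^{2}} - L\right) = 4 + \left(L - \sqrt{L^{2} + a^{2}}\right) = 4 + L - \sqrt{L^{2} + a^{2}}$)
$Z = 11$ ($Z = \left(-1\right) \left(-11\right) = 11$)
$Z 17 k{\left(4,-2 \right)} = 11 \cdot 17 \left(4 + 4 - \sqrt{4^{2} + \left(-2\right)^{2}}\right) = 187 \left(4 + 4 - \sqrt{16 + 4}\right) = 187 \left(4 + 4 - \sqrt{20}\right) = 187 \left(4 + 4 - 2 \sqrt{5}\right) = 187 \left(8 - 2 \sqrt{5}\right) = 1496 - 374 \sqrt{5}$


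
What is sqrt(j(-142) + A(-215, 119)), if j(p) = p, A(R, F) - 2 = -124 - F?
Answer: I*sqrt(383) ≈ 19.57*I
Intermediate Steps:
A(R, F) = -122 - F (A(R, F) = 2 + (-124 - F) = -122 - F)
sqrt(j(-142) + A(-215, 119)) = sqrt(-142 + (-122 - 1*119)) = sqrt(-142 + (-122 - 119)) = sqrt(-142 - 241) = sqrt(-383) = I*sqrt(383)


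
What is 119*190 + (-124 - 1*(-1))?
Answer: 22487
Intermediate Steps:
119*190 + (-124 - 1*(-1)) = 22610 + (-124 + 1) = 22610 - 123 = 22487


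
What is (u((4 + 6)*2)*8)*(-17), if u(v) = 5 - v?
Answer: 2040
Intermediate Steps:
(u((4 + 6)*2)*8)*(-17) = ((5 - (4 + 6)*2)*8)*(-17) = ((5 - 10*2)*8)*(-17) = ((5 - 1*20)*8)*(-17) = ((5 - 20)*8)*(-17) = -15*8*(-17) = -120*(-17) = 2040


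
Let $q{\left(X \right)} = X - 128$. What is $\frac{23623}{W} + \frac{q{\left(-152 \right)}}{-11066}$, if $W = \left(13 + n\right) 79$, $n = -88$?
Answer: $- \frac{129876559}{32783025} \approx -3.9617$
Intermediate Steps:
$W = -5925$ ($W = \left(13 - 88\right) 79 = \left(-75\right) 79 = -5925$)
$q{\left(X \right)} = -128 + X$
$\frac{23623}{W} + \frac{q{\left(-152 \right)}}{-11066} = \frac{23623}{-5925} + \frac{-128 - 152}{-11066} = 23623 \left(- \frac{1}{5925}\right) - - \frac{140}{5533} = - \frac{23623}{5925} + \frac{140}{5533} = - \frac{129876559}{32783025}$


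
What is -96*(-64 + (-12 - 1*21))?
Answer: 9312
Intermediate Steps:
-96*(-64 + (-12 - 1*21)) = -96*(-64 + (-12 - 21)) = -96*(-64 - 33) = -96*(-97) = 9312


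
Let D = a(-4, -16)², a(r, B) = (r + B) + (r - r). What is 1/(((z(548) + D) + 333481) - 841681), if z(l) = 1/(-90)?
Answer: -90/45702001 ≈ -1.9693e-6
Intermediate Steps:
z(l) = -1/90
a(r, B) = B + r (a(r, B) = (B + r) + 0 = B + r)
D = 400 (D = (-16 - 4)² = (-20)² = 400)
1/(((z(548) + D) + 333481) - 841681) = 1/(((-1/90 + 400) + 333481) - 841681) = 1/((35999/90 + 333481) - 841681) = 1/(30049289/90 - 841681) = 1/(-45702001/90) = -90/45702001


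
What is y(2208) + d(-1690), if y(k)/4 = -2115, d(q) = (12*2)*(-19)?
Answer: -8916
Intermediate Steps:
d(q) = -456 (d(q) = 24*(-19) = -456)
y(k) = -8460 (y(k) = 4*(-2115) = -8460)
y(2208) + d(-1690) = -8460 - 456 = -8916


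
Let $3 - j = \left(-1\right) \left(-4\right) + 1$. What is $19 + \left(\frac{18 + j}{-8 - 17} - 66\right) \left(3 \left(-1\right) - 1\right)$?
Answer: $\frac{7139}{25} \approx 285.56$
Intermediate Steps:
$j = -2$ ($j = 3 - \left(\left(-1\right) \left(-4\right) + 1\right) = 3 - \left(4 + 1\right) = 3 - 5 = -2$)
$19 + \left(\frac{18 + j}{-8 - 17} - 66\right) \left(3 \left(-1\right) - 1\right) = 19 + \left(\frac{18 - 2}{-8 - 17} - 66\right) \left(3 \left(-1\right) - 1\right) = 19 + \left(\frac{16}{-25} - 66\right) \left(-3 - 1\right) = 19 + \left(16 \left(- \frac{1}{25}\right) - 66\right) \left(-4\right) = 19 + \left(- \frac{16}{25} - 66\right) \left(-4\right) = 19 - - \frac{6664}{25} = 19 + \frac{6664}{25} = \frac{7139}{25}$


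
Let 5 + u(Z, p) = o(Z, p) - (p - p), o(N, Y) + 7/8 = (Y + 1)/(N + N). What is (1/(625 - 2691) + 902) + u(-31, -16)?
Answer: 229634743/256184 ≈ 896.37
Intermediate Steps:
o(N, Y) = -7/8 + (1 + Y)/(2*N) (o(N, Y) = -7/8 + (Y + 1)/(N + N) = -7/8 + (1 + Y)/((2*N)) = -7/8 + (1 + Y)*(1/(2*N)) = -7/8 + (1 + Y)/(2*N))
u(Z, p) = -5 + (4 - 7*Z + 4*p)/(8*Z) (u(Z, p) = -5 + ((4 - 7*Z + 4*p)/(8*Z) - (p - p)) = -5 + ((4 - 7*Z + 4*p)/(8*Z) - 1*0) = -5 + ((4 - 7*Z + 4*p)/(8*Z) + 0) = -5 + (4 - 7*Z + 4*p)/(8*Z))
(1/(625 - 2691) + 902) + u(-31, -16) = (1/(625 - 2691) + 902) + (⅛)*(4 - 47*(-31) + 4*(-16))/(-31) = (1/(-2066) + 902) + (⅛)*(-1/31)*(4 + 1457 - 64) = (-1/2066 + 902) + (⅛)*(-1/31)*1397 = 1863531/2066 - 1397/248 = 229634743/256184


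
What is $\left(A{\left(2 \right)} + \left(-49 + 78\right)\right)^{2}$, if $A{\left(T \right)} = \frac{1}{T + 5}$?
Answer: $\frac{41616}{49} \approx 849.31$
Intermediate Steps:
$A{\left(T \right)} = \frac{1}{5 + T}$
$\left(A{\left(2 \right)} + \left(-49 + 78\right)\right)^{2} = \left(\frac{1}{5 + 2} + \left(-49 + 78\right)\right)^{2} = \left(\frac{1}{7} + 29\right)^{2} = \left(\frac{204}{7}\right)^{2} = \frac{41616}{49}$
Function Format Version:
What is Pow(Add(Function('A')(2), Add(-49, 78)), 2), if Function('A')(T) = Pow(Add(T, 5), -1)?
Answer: Rational(41616, 49) ≈ 849.31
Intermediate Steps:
Function('A')(T) = Pow(Add(5, T), -1)
Pow(Add(Function('A')(2), Add(-49, 78)), 2) = Pow(Add(Pow(Add(5, 2), -1), Add(-49, 78)), 2) = Pow(Add(Pow(7, -1), 29), 2) = Pow(Add(Rational(1, 7), 29), 2) = Pow(Rational(204, 7), 2) = Rational(41616, 49)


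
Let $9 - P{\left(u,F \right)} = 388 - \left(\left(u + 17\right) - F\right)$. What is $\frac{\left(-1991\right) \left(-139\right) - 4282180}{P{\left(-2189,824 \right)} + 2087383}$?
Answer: $- \frac{4005431}{2084008} \approx -1.922$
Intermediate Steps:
$P{\left(u,F \right)} = -362 + u - F$ ($P{\left(u,F \right)} = 9 - \left(388 - \left(\left(u + 17\right) - F\right)\right) = 9 - \left(388 - \left(\left(17 + u\right) - F\right)\right) = 9 - \left(388 - \left(17 + u - F\right)\right) = 9 - \left(371 + F - u\right) = -362 + u - F$)
$\frac{\left(-1991\right) \left(-139\right) - 4282180}{P{\left(-2189,824 \right)} + 2087383} = \frac{\left(-1991\right) \left(-139\right) - 4282180}{\left(-362 - 2189 - 824\right) + 2087383} = \frac{276749 - 4282180}{\left(-362 - 2189 - 824\right) + 2087383} = - \frac{4005431}{-3375 + 2087383} = - \frac{4005431}{2084008}$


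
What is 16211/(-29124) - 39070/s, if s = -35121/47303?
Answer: 17941438880503/340954668 ≈ 52621.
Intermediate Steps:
s = -35121/47303 (s = -35121*1/47303 = -35121/47303 ≈ -0.74247)
16211/(-29124) - 39070/s = 16211/(-29124) - 39070/(-35121/47303) = 16211*(-1/29124) - 39070*(-47303/35121) = -16211/29124 + 1848128210/35121 = 17941438880503/340954668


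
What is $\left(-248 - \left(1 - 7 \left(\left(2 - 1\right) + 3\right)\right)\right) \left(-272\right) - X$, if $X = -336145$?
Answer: $396257$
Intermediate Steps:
$\left(-248 - \left(1 - 7 \left(\left(2 - 1\right) + 3\right)\right)\right) \left(-272\right) - X = \left(-248 - \left(1 - 7 \left(\left(2 - 1\right) + 3\right)\right)\right) \left(-272\right) - -336145 = \left(-248 - \left(1 - 7 \left(1 + 3\right)\right)\right) \left(-272\right) + 336145 = \left(-248 + \left(7 \cdot 4 - 1\right)\right) \left(-272\right) + 336145 = \left(-248 + \left(28 - 1\right)\right) \left(-272\right) + 336145 = \left(-248 + 27\right) \left(-272\right) + 336145 = \left(-221\right) \left(-272\right) + 336145 = 60112 + 336145 = 396257$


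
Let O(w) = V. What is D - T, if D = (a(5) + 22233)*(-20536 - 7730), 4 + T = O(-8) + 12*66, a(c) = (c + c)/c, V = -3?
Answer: -628495295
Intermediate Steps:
a(c) = 2 (a(c) = (2*c)/c = 2)
O(w) = -3
T = 785 (T = -4 + (-3 + 12*66) = -4 + (-3 + 792) = -4 + 789 = 785)
D = -628494510 (D = (2 + 22233)*(-20536 - 7730) = 22235*(-28266) = -628494510)
D - T = -628494510 - 1*785 = -628494510 - 785 = -628495295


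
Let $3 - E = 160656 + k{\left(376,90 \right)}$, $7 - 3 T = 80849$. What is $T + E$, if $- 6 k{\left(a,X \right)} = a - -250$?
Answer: $-187496$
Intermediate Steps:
$k{\left(a,X \right)} = - \frac{125}{3} - \frac{a}{6}$ ($k{\left(a,X \right)} = - \frac{a - -250}{6} = - \frac{a + 250}{6} = - \frac{250 + a}{6} = - \frac{125}{3} - \frac{a}{6}$)
$T = - \frac{80842}{3}$ ($T = \frac{7}{3} - \frac{80849}{3} = - \frac{80842}{3} \approx -26947.0$)
$E = - \frac{481646}{3}$ ($E = 3 - \left(160656 - \frac{313}{3}\right) = 3 - \frac{481655}{3} = - \frac{481646}{3} \approx -1.6055 \cdot 10^{5}$)
$T + E = - \frac{80842}{3} - \frac{481646}{3} = -187496$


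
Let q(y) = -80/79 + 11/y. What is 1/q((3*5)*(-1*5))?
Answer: -5925/6869 ≈ -0.86257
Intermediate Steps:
q(y) = -80/79 + 11/y (q(y) = -80*1/79 + 11/y = -80/79 + 11/y)
1/q((3*5)*(-1*5)) = 1/(-80/79 + 11/(((3*5)*(-1*5)))) = 1/(-80/79 + 11/((15*(-5)))) = 1/(-80/79 + 11/(-75)) = 1/(-80/79 + 11*(-1/75)) = 1/(-80/79 - 11/75) = 1/(-6869/5925) = -5925/6869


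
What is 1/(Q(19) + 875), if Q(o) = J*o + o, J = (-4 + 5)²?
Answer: 1/913 ≈ 0.0010953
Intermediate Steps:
J = 1 (J = 1² = 1)
Q(o) = 2*o (Q(o) = 1*o + o = o + o = 2*o)
1/(Q(19) + 875) = 1/(2*19 + 875) = 1/(38 + 875) = 1/913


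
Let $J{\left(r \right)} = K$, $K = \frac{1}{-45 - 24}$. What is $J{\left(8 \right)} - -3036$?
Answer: $\frac{209483}{69} \approx 3036.0$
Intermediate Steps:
$K = - \frac{1}{69}$ ($K = \frac{1}{-69} = - \frac{1}{69} \approx -0.014493$)
$J{\left(r \right)} = - \frac{1}{69}$
$J{\left(8 \right)} - -3036 = - \frac{1}{69} - -3036 = - \frac{1}{69} + 3036 = \frac{209483}{69}$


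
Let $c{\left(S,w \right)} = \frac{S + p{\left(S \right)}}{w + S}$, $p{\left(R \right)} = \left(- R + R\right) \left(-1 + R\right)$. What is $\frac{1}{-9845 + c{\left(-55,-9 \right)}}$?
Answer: $- \frac{64}{630025} \approx -0.00010158$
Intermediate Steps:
$p{\left(R \right)} = 0$ ($p{\left(R \right)} = 0 \left(-1 + R\right) = 0$)
$c{\left(S,w \right)} = \frac{S}{S + w}$ ($c{\left(S,w \right)} = \frac{S + 0}{w + S} = \frac{S}{S + w}$)
$\frac{1}{-9845 + c{\left(-55,-9 \right)}} = \frac{1}{-9845 - \frac{55}{-55 - 9}} = \frac{1}{-9845 - \frac{55}{-64}} = \frac{1}{-9845 - - \frac{55}{64}} = \frac{1}{-9845 + \frac{55}{64}} = \frac{1}{- \frac{630025}{64}} = - \frac{64}{630025}$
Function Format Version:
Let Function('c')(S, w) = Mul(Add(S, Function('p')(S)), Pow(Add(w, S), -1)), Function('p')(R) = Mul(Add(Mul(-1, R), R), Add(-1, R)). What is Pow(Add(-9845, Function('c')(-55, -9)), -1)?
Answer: Rational(-64, 630025) ≈ -0.00010158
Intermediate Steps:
Function('p')(R) = 0 (Function('p')(R) = Mul(0, Add(-1, R)) = 0)
Function('c')(S, w) = Mul(S, Pow(Add(S, w), -1)) (Function('c')(S, w) = Mul(Add(S, 0), Pow(Add(w, S), -1)) = Mul(S, Pow(Add(S, w), -1)))
Pow(Add(-9845, Function('c')(-55, -9)), -1) = Pow(Add(-9845, Mul(-55, Pow(Add(-55, -9), -1))), -1) = Pow(Add(-9845, Mul(-55, Pow(-64, -1))), -1) = Pow(Add(-9845, Mul(-55, Rational(-1, 64))), -1) = Pow(Add(-9845, Rational(55, 64)), -1) = Pow(Rational(-630025, 64), -1) = Rational(-64, 630025)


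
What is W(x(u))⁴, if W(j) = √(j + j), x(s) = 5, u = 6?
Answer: 100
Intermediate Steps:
W(j) = √2*√j (W(j) = √(2*j) = √2*√j)
W(x(u))⁴ = (√2*√5)⁴ = (√10)⁴ = 100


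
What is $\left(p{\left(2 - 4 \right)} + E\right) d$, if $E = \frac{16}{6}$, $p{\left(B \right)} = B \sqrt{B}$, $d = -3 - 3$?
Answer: $-16 + 12 i \sqrt{2} \approx -16.0 + 16.971 i$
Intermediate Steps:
$d = -6$
$p{\left(B \right)} = B^{\frac{3}{2}}$
$E = \frac{8}{3}$ ($E = 16 \cdot \frac{1}{6} = \frac{8}{3} \approx 2.6667$)
$\left(p{\left(2 - 4 \right)} + E\right) d = \left(\left(2 - 4\right)^{\frac{3}{2}} + \frac{8}{3}\right) \left(-6\right) = \left(\left(-2\right)^{\frac{3}{2}} + \frac{8}{3}\right) \left(-6\right) = \left(- 2 i \sqrt{2} + \frac{8}{3}\right) \left(-6\right) = \left(\frac{8}{3} - 2 i \sqrt{2}\right) \left(-6\right) = -16 + 12 i \sqrt{2}$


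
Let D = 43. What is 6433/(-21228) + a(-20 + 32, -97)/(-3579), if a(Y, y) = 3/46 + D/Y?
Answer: -132831661/436856319 ≈ -0.30406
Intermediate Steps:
a(Y, y) = 3/46 + 43/Y
6433/(-21228) + a(-20 + 32, -97)/(-3579) = 6433/(-21228) + (3/46 + 43/(-20 + 32))/(-3579) = 6433*(-1/21228) + (3/46 + 43/12)*(-1/3579) = -6433/21228 + (3/46 + 43*(1/12))*(-1/3579) = -6433/21228 + (3/46 + 43/12)*(-1/3579) = -6433/21228 + (1007/276)*(-1/3579) = -6433/21228 - 1007/987804 = -132831661/436856319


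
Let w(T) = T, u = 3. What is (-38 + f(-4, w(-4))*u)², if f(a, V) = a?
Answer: 2500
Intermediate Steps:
(-38 + f(-4, w(-4))*u)² = (-38 - 4*3)² = (-38 - 12)² = (-50)² = 2500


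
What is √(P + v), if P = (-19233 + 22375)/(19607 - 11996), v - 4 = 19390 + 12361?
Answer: √1839505992117/7611 ≈ 178.20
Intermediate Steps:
v = 31755 (v = 4 + (19390 + 12361) = 4 + 31751 = 31755)
P = 3142/7611 ≈ 0.41282
√(P + v) = √(3142/7611 + 31755) = √(241690447/7611) = √1839505992117/7611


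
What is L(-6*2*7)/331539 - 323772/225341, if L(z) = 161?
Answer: -107306765207/74709329799 ≈ -1.4363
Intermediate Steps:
L(-6*2*7)/331539 - 323772/225341 = 161/331539 - 323772/225341 = -107306765207/74709329799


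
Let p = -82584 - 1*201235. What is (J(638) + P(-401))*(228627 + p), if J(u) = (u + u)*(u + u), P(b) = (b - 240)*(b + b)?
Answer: -118235503536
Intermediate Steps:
p = -283819 (p = -82584 - 201235 = -283819)
P(b) = 2*b*(-240 + b) (P(b) = (-240 + b)*(2*b) = 2*b*(-240 + b))
J(u) = 4*u² (J(u) = (2*u)*(2*u) = 4*u²)
(J(638) + P(-401))*(228627 + p) = (4*638² + 2*(-401)*(-240 - 401))*(228627 - 283819) = (4*407044 + 2*(-401)*(-641))*(-55192) = (1628176 + 514082)*(-55192) = 2142258*(-55192) = -118235503536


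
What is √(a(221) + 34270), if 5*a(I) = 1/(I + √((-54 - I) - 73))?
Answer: √(34270 + 1/(5*(221 + 2*I*√87))) ≈ 185.12 - 0.e-7*I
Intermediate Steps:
a(I) = 1/(5*(I + √(-127 - I))) (a(I) = 1/(5*(I + √((-54 - I) - 73))) = 1/(5*(I + √(-127 - I))))
√(a(221) + 34270) = √(1/(5*(221 + √(-127 - 1*221))) + 34270) = √(1/(5*(221 + √(-127 - 221))) + 34270) = √(1/(5*(221 + √(-348))) + 34270) = √(1/(5*(221 + 2*I*√87)) + 34270) = √(34270 + 1/(5*(221 + 2*I*√87)))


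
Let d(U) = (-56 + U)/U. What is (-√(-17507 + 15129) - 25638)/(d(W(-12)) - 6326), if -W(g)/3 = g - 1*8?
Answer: 384570/94889 + 15*I*√2378/94889 ≈ 4.0528 + 0.0077087*I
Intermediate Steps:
W(g) = 24 - 3*g (W(g) = -3*(g - 1*8) = -3*(g - 8) = -3*(-8 + g) = 24 - 3*g)
d(U) = (-56 + U)/U
(-√(-17507 + 15129) - 25638)/(d(W(-12)) - 6326) = (-√(-17507 + 15129) - 25638)/((-56 + (24 - 3*(-12)))/(24 - 3*(-12)) - 6326) = (-√(-2378) - 25638)/((-56 + (24 + 36))/(24 + 36) - 6326) = (-I*√2378 - 25638)/((-56 + 60)/60 - 6326) = (-I*√2378 - 25638)/((1/60)*4 - 6326) = (-25638 - I*√2378)/(1/15 - 6326) = (-25638 - I*√2378)/(-94889/15) = (-25638 - I*√2378)*(-15/94889) = 384570/94889 + 15*I*√2378/94889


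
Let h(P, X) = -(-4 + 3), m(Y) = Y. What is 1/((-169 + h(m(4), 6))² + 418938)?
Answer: 1/447162 ≈ 2.2363e-6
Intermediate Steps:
h(P, X) = 1 (h(P, X) = -1*(-1) = 1)
1/((-169 + h(m(4), 6))² + 418938) = 1/((-169 + 1)² + 418938) = 1/((-168)² + 418938) = 1/(28224 + 418938) = 1/447162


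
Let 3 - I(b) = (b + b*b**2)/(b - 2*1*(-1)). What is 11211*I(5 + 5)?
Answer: -1819919/2 ≈ -9.0996e+5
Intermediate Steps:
I(b) = 3 - (b + b**3)/(2 + b) (I(b) = 3 - (b + b*b**2)/(b - 2*1*(-1)) = 3 - (b + b**3)/(b - 2*(-1)) = 3 - (b + b**3)/(b + 2) = 3 - (b + b**3)/(2 + b))
11211*I(5 + 5) = 11211*((6 - (5 + 5)**3 + 2*(5 + 5))/(2 + (5 + 5))) = 11211*((6 - 1*10**3 + 2*10)/(2 + 10)) = 11211*((6 - 1*1000 + 20)/12) = 11211*((6 - 1000 + 20)/12) = 11211*((1/12)*(-974)) = 11211*(-487/6) = -1819919/2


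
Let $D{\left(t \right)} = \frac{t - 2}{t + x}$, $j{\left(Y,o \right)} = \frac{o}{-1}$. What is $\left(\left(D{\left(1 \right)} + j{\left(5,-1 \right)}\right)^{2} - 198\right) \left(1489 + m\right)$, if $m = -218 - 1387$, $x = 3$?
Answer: $\frac{91611}{4} \approx 22903.0$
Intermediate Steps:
$j{\left(Y,o \right)} = - o$ ($j{\left(Y,o \right)} = o \left(-1\right) = - o$)
$m = -1605$ ($m = -218 - 1387 = -1605$)
$D{\left(t \right)} = \frac{-2 + t}{3 + t}$ ($D{\left(t \right)} = \frac{t - 2}{t + 3} = \frac{-2 + t}{3 + t}$)
$\left(\left(D{\left(1 \right)} + j{\left(5,-1 \right)}\right)^{2} - 198\right) \left(1489 + m\right) = \left(\left(\frac{-2 + 1}{3 + 1} - -1\right)^{2} - 198\right) \left(1489 - 1605\right) = \left(\left(\frac{1}{4} \left(-1\right) + 1\right)^{2} - 198\right) \left(-116\right) = \left(\left(- \frac{1}{4} + 1\right)^{2} - 198\right) \left(-116\right) = \left(\left(\frac{3}{4}\right)^{2} - 198\right) \left(-116\right) = \left(\frac{9}{16} - 198\right) \left(-116\right) = \left(- \frac{3159}{16}\right) \left(-116\right) = \frac{91611}{4}$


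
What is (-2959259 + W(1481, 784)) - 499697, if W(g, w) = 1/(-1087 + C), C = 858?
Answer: -792100925/229 ≈ -3.4590e+6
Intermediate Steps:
W(g, w) = -1/229 (W(g, w) = 1/(-1087 + 858) = 1/(-229) = -1/229)
(-2959259 + W(1481, 784)) - 499697 = (-2959259 - 1/229) - 499697 = -677670312/229 - 499697 = -792100925/229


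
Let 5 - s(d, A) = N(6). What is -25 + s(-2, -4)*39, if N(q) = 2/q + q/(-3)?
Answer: 235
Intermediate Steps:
N(q) = 2/q - q/3 (N(q) = 2/q + q*(-1/3) = 2/q - q/3)
s(d, A) = 20/3 (s(d, A) = 5 - (2/6 - 1/3*6) = 5 - (2*(1/6) - 2) = 5 - (1/3 - 2) = 5 - 1*(-5/3) = 5 + 5/3 = 20/3)
-25 + s(-2, -4)*39 = -25 + (20/3)*39 = -25 + 260 = 235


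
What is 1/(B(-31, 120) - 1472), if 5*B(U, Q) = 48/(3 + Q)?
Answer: -205/301744 ≈ -0.00067938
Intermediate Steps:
B(U, Q) = 48/(5*(3 + Q)) (B(U, Q) = (48/(3 + Q))/5 = 48/(5*(3 + Q)))
1/(B(-31, 120) - 1472) = 1/(48/(5*(3 + 120)) - 1472) = 1/((48/5)/123 - 1472) = 1/((48/5)*(1/123) - 1472) = 1/(16/205 - 1472) = 1/(-301744/205) = -205/301744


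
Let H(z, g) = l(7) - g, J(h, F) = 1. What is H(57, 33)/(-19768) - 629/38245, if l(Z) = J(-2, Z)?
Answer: -1401279/94503395 ≈ -0.014828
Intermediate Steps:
l(Z) = 1
H(z, g) = 1 - g
H(57, 33)/(-19768) - 629/38245 = (1 - 1*33)/(-19768) - 629/38245 = (1 - 33)*(-1/19768) - 629*1/38245 = -32*(-1/19768) - 629/38245 = 4/2471 - 629/38245 = -1401279/94503395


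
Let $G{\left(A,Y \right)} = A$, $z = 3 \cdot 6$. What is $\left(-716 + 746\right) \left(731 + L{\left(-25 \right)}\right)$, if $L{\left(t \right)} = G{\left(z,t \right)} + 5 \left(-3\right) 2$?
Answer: $21570$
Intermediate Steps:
$z = 18$
$L{\left(t \right)} = -12$ ($L{\left(t \right)} = 18 + 5 \left(-3\right) 2 = 18 - 30 = -12$)
$\left(-716 + 746\right) \left(731 + L{\left(-25 \right)}\right) = \left(-716 + 746\right) \left(731 - 12\right) = 30 \cdot 719 = 21570$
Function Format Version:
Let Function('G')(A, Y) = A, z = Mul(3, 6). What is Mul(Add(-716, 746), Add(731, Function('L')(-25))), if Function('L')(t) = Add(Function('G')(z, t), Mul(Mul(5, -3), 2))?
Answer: 21570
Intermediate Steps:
z = 18
Function('L')(t) = -12 (Function('L')(t) = Add(18, Mul(Mul(5, -3), 2)) = Add(18, Mul(-15, 2)) = Add(18, -30) = -12)
Mul(Add(-716, 746), Add(731, Function('L')(-25))) = Mul(Add(-716, 746), Add(731, -12)) = Mul(30, 719) = 21570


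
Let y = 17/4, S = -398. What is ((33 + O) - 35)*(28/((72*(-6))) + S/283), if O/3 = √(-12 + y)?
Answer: 44965/15282 - 44965*I*√31/20376 ≈ 2.9424 - 12.287*I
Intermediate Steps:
y = 17/4 (y = 17*(¼) = 17/4 ≈ 4.2500)
O = 3*I*√31/2 (O = 3*√(-12 + 17/4) = 3*√(-31/4) = 3*(I*√31/2) = 3*I*√31/2 ≈ 8.3517*I)
((33 + O) - 35)*(28/((72*(-6))) + S/283) = ((33 + 3*I*√31/2) - 35)*(28/((72*(-6))) - 398/283) = (-2 + 3*I*√31/2)*(28/(-432) - 398*1/283) = (-2 + 3*I*√31/2)*(28*(-1/432) - 398/283) = (-2 + 3*I*√31/2)*(-7/108 - 398/283) = (-2 + 3*I*√31/2)*(-44965/30564) = 44965/15282 - 44965*I*√31/20376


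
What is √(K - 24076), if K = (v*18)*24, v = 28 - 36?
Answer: 2*I*√6883 ≈ 165.93*I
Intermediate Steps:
v = -8
K = -3456 (K = -8*18*24 = -144*24 = -3456)
√(K - 24076) = √(-3456 - 24076) = √(-27532) = 2*I*√6883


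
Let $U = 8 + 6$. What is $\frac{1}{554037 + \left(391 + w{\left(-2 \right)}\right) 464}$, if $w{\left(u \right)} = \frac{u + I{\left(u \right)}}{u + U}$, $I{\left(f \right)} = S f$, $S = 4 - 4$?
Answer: $\frac{3}{2206151} \approx 1.3598 \cdot 10^{-6}$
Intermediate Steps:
$S = 0$ ($S = 4 - 4 = 0$)
$I{\left(f \right)} = 0$ ($I{\left(f \right)} = 0 f = 0$)
$U = 14$
$w{\left(u \right)} = \frac{u}{14 + u}$ ($w{\left(u \right)} = \frac{u + 0}{u + 14} = \frac{u}{14 + u}$)
$\frac{1}{554037 + \left(391 + w{\left(-2 \right)}\right) 464} = \frac{1}{554037 + \left(391 - \frac{2}{14 - 2}\right) 464} = \frac{1}{554037 + \left(391 - \frac{2}{12}\right) 464} = \frac{1}{554037 + \left(391 - \frac{1}{6}\right) 464} = \frac{1}{554037 + \frac{2345}{6} \cdot 464} = \frac{1}{554037 + \frac{544040}{3}} = \frac{1}{\frac{2206151}{3}} = \frac{3}{2206151}$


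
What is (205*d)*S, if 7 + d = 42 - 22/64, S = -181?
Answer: -41149445/32 ≈ -1.2859e+6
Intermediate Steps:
d = 1109/32 (d = -7 + (42 - 22/64) = -7 + (42 - 22*1/64) = -7 + (42 - 11/32) = -7 + 1333/32 = 1109/32 ≈ 34.656)
(205*d)*S = (205*(1109/32))*(-181) = (227345/32)*(-181) = -41149445/32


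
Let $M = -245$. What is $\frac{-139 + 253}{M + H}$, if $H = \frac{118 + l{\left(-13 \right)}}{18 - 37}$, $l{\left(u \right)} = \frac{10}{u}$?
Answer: $- \frac{28158}{62039} \approx -0.45388$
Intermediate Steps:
$H = - \frac{1524}{247}$ ($H = \frac{118 + \frac{10}{-13}}{18 - 37} = \frac{118 + 10 \left(- \frac{1}{13}\right)}{-19} = \left(118 - \frac{10}{13}\right) \left(- \frac{1}{19}\right) = \frac{1524}{13} \left(- \frac{1}{19}\right) = - \frac{1524}{247} \approx -6.17$)
$\frac{-139 + 253}{M + H} = \frac{-139 + 253}{-245 - \frac{1524}{247}} = \frac{114}{- \frac{62039}{247}} = 114 \left(- \frac{247}{62039}\right) = - \frac{28158}{62039}$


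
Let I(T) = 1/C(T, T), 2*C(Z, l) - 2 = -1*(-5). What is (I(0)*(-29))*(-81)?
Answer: 4698/7 ≈ 671.14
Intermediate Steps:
C(Z, l) = 7/2 (C(Z, l) = 1 + (-1*(-5))/2 = 1 + (½)*5 = 1 + 5/2 = 7/2)
I(T) = 2/7 (I(T) = 1/(7/2) = 2/7)
(I(0)*(-29))*(-81) = ((2/7)*(-29))*(-81) = -58/7*(-81) = 4698/7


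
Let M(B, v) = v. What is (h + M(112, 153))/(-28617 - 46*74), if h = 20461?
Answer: -1874/2911 ≈ -0.64376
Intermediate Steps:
(h + M(112, 153))/(-28617 - 46*74) = (20461 + 153)/(-28617 - 46*74) = 20614/(-28617 - 3404) = 20614/(-32021) = 20614*(-1/32021) = -1874/2911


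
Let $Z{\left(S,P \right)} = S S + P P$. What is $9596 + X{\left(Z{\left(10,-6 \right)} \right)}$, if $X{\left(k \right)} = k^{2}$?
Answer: $28092$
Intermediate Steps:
$Z{\left(S,P \right)} = P^{2} + S^{2}$ ($Z{\left(S,P \right)} = S^{2} + P^{2} = P^{2} + S^{2}$)
$9596 + X{\left(Z{\left(10,-6 \right)} \right)} = 9596 + \left(\left(-6\right)^{2} + 10^{2}\right)^{2} = 9596 + \left(36 + 100\right)^{2} = 9596 + 136^{2} = 9596 + 18496 = 28092$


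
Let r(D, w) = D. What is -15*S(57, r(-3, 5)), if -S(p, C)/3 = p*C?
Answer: -7695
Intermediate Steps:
S(p, C) = -3*C*p (S(p, C) = -3*p*C = -3*C*p)
-15*S(57, r(-3, 5)) = -(-45)*(-3)*57 = -15*513 = -7695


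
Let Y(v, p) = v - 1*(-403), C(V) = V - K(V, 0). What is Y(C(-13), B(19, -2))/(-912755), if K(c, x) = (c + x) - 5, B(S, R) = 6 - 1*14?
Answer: -408/912755 ≈ -0.00044700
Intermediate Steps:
B(S, R) = -8 (B(S, R) = 6 - 14 = -8)
K(c, x) = -5 + c + x
C(V) = 5 (C(V) = V - (-5 + V + 0) = V - (-5 + V) = V + (5 - V) = 5)
Y(v, p) = 403 + v (Y(v, p) = v + 403 = 403 + v)
Y(C(-13), B(19, -2))/(-912755) = (403 + 5)/(-912755) = 408*(-1/912755) = -408/912755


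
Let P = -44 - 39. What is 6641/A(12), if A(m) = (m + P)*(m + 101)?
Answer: -6641/8023 ≈ -0.82775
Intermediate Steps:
P = -83
A(m) = (-83 + m)*(101 + m) (A(m) = (m - 83)*(m + 101) = (-83 + m)*(101 + m))
6641/A(12) = 6641/(-8383 + 12² + 18*12) = 6641/(-8383 + 144 + 216) = 6641/(-8023) = 6641*(-1/8023) = -6641/8023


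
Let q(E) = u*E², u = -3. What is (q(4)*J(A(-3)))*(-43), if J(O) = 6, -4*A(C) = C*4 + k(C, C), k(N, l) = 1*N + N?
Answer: 12384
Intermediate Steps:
k(N, l) = 2*N (k(N, l) = N + N = 2*N)
A(C) = -3*C/2 (A(C) = -(C*4 + 2*C)/4 = -(4*C + 2*C)/4 = -3*C/2)
q(E) = -3*E²
(q(4)*J(A(-3)))*(-43) = (-3*4²*6)*(-43) = (-3*16*6)*(-43) = -48*6*(-43) = -288*(-43) = 12384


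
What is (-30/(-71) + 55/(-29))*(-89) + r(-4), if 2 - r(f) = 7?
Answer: 259820/2059 ≈ 126.19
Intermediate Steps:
r(f) = -5 (r(f) = 2 - 1*7 = 2 - 7 = -5)
(-30/(-71) + 55/(-29))*(-89) + r(-4) = (-30/(-71) + 55/(-29))*(-89) - 5 = (-30*(-1/71) + 55*(-1/29))*(-89) - 5 = (30/71 - 55/29)*(-89) - 5 = -3035/2059*(-89) - 5 = 270115/2059 - 5 = 259820/2059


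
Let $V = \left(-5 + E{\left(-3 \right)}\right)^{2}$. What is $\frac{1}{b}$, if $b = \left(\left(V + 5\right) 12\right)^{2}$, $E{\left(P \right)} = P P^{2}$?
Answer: $\frac{1}{152473104} \approx 6.5585 \cdot 10^{-9}$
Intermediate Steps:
$E{\left(P \right)} = P^{3}$
$V = 1024$ ($V = \left(-5 + \left(-3\right)^{3}\right)^{2} = \left(-5 - 27\right)^{2} = \left(-32\right)^{2} = 1024$)
$b = 152473104$ ($b = \left(\left(1024 + 5\right) 12\right)^{2} = \left(1029 \cdot 12\right)^{2} = 12348^{2} = 152473104$)
$\frac{1}{b} = \frac{1}{152473104}$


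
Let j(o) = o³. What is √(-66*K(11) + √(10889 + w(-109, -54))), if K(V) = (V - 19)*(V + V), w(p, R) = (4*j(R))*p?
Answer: √(11616 + √68665193) ≈ 141.08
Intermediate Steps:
w(p, R) = 4*p*R³ (w(p, R) = (4*R³)*p = 4*p*R³)
K(V) = 2*V*(-19 + V) (K(V) = (-19 + V)*(2*V) = 2*V*(-19 + V))
√(-66*K(11) + √(10889 + w(-109, -54))) = √(-132*11*(-19 + 11) + √(10889 + 4*(-109)*(-54)³)) = √(-132*11*(-8) + √(10889 + 4*(-109)*(-157464))) = √(-66*(-176) + √(10889 + 68654304)) = √(11616 + √68665193)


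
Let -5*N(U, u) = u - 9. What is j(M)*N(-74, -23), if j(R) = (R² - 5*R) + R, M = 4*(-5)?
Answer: 3072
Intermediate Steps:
N(U, u) = 9/5 - u/5 (N(U, u) = -(u - 9)/5 = -(-9 + u)/5 = 9/5 - u/5)
M = -20
j(R) = R² - 4*R
j(M)*N(-74, -23) = (-20*(-4 - 20))*(9/5 - ⅕*(-23)) = (-20*(-24))*(9/5 + 23/5) = 480*(32/5) = 3072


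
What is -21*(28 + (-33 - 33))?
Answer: 798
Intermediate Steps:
-21*(28 + (-33 - 33)) = -21*(28 - 66) = -21*(-38) = 798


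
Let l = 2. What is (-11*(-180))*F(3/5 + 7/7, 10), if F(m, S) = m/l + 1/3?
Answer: 2244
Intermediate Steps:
F(m, S) = ⅓ + m/2 (F(m, S) = m/2 + 1/3 = m*(½) + 1*(⅓) = m/2 + ⅓ = ⅓ + m/2)
(-11*(-180))*F(3/5 + 7/7, 10) = (-11*(-180))*(⅓ + (3/5 + 7/7)/2) = 1980*(⅓ + (3*(⅕) + 7*(⅐))/2) = 1980*(⅓ + (⅗ + 1)/2) = 1980*(⅓ + (½)*(8/5)) = 1980*(⅓ + ⅘) = 1980*(17/15) = 2244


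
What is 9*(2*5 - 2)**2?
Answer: 576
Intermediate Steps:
9*(2*5 - 2)**2 = 9*(10 - 2)**2 = 9*8**2 = 9*64 = 576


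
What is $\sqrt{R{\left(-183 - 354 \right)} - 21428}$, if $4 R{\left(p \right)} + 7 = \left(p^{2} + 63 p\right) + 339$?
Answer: $\frac{11 \sqrt{1398}}{2} \approx 205.64$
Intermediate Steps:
$R{\left(p \right)} = 83 + \frac{p^{2}}{4} + \frac{63 p}{4}$ ($R{\left(p \right)} = - \frac{7}{4} + \frac{\left(p^{2} + 63 p\right) + 339}{4} = - \frac{7}{4} + \frac{339 + p^{2} + 63 p}{4} = - \frac{7}{4} + \left(\frac{339}{4} + \frac{p^{2}}{4} + \frac{63 p}{4}\right) = 83 + \frac{p^{2}}{4} + \frac{63 p}{4}$)
$\sqrt{R{\left(-183 - 354 \right)} - 21428} = \sqrt{\left(83 + \frac{\left(-183 - 354\right)^{2}}{4} + \frac{63 \left(-183 - 354\right)}{4}\right) - 21428} = \sqrt{\left(83 + \frac{\left(-537\right)^{2}}{4} + \frac{63}{4} \left(-537\right)\right) - 21428} = \sqrt{\left(83 + \frac{1}{4} \cdot 288369 - \frac{33831}{4}\right) - 21428} = \sqrt{\left(83 + \frac{288369}{4} - \frac{33831}{4}\right) - 21428} = \sqrt{\frac{127435}{2} - 21428} = \sqrt{\frac{84579}{2}} = \frac{11 \sqrt{1398}}{2}$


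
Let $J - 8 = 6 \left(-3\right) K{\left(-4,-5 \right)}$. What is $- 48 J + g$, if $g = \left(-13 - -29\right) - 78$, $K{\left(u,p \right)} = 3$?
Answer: $2146$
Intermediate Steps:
$g = -62$ ($g = \left(-13 + 29\right) - 78 = 16 - 78 = -62$)
$J = -46$ ($J = 8 + 6 \left(-3\right) 3 = 8 - 54 = -46$)
$- 48 J + g = \left(-48\right) \left(-46\right) - 62 = 2208 - 62 = 2146$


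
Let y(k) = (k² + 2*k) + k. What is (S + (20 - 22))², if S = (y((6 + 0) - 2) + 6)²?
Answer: 1331716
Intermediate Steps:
y(k) = k² + 3*k
S = 1156 (S = (((6 + 0) - 2)*(3 + ((6 + 0) - 2)) + 6)² = ((6 - 2)*(3 + (6 - 2)) + 6)² = (4*(3 + 4) + 6)² = (4*7 + 6)² = (28 + 6)² = 34² = 1156)
(S + (20 - 22))² = (1156 + (20 - 22))² = (1156 - 2)² = 1154² = 1331716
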